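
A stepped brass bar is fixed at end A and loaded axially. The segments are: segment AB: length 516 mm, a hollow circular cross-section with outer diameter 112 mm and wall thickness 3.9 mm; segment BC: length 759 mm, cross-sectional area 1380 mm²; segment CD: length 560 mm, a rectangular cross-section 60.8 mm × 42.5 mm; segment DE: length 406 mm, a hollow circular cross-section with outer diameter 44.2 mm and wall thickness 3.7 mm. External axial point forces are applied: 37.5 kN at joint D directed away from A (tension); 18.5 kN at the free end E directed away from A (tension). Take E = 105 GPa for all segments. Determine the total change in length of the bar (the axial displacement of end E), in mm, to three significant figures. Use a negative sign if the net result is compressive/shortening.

0.769 mm

Internal axial forces (sectioning from the free end, tension +): N_DE = 18.5 kN, N_CD = 56 kN, N_BC = 56 kN, N_AB = 56 kN.
A_AB = 1324 mm².
A_CD = 2584 mm².
A_DE = 470.8 mm².
δ_AB = 56000·516/(1324·105000) = 0.2078 mm
δ_BC = 56000·759/(1380·105000) = 0.2933 mm
δ_CD = 56000·560/(2584·105000) = 0.1156 mm
δ_DE = 18500·406/(470.8·105000) = 0.152 mm
δ = Σδ_i = 0.7686 mm.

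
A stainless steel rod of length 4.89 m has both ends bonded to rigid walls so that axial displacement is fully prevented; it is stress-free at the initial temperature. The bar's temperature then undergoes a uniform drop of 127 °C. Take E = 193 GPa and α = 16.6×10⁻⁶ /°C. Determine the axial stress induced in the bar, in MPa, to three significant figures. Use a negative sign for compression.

Free thermal expansion αLΔT = 16.6e-6 · 4890 · -127 = -10.31 mm.
The walls impose strain ε = −(-10.31)/4890 = 2.1082e-03; σ = Eε = 193000 · 2.1082e-03 = 406.9 MPa.

407 MPa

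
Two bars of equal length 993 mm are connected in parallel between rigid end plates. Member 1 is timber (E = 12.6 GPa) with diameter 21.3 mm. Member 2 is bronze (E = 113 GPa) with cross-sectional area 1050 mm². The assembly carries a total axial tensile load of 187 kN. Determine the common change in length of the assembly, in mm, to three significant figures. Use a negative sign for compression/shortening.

A_1 = 356.3 mm².
Equal strain + equilibrium ⇒ each member carries load in proportion to AE: A₁E₁ = 4490000 N, A₂E₂ = 118600000 N, ΣAE = 123100000 N.
δ = PL/ΣAE = 187000·993/123100000 = 1.508 mm.

1.51 mm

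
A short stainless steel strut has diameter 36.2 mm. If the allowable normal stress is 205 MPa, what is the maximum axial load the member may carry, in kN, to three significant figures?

211 kN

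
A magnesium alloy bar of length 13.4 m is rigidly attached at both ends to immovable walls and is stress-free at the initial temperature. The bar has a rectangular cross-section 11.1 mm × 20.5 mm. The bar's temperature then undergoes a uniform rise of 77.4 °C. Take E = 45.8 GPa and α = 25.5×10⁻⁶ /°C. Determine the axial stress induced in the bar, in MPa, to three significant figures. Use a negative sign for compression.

Free thermal expansion αLΔT = 25.5e-6 · 13400 · 77.4 = 26.45 mm.
The walls impose strain ε = −(26.45)/13400 = -1.9737e-03; σ = Eε = 45800 · -1.9737e-03 = -90.4 MPa.

-90.4 MPa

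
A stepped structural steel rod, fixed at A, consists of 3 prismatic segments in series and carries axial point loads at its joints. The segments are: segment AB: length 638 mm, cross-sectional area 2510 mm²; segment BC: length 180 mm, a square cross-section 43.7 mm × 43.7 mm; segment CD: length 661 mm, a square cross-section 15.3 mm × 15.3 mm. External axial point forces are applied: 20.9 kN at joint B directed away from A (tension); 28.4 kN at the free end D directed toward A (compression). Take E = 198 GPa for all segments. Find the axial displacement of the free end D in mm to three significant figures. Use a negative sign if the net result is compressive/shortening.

Internal axial forces (sectioning from the free end, tension +): N_CD = -28.4 kN, N_BC = -28.4 kN, N_AB = -7.5 kN.
A_BC = 1910 mm².
A_CD = 234.1 mm².
δ_AB = -7500·638/(2510·198000) = -0.009628 mm
δ_BC = -28400·180/(1910·198000) = -0.01352 mm
δ_CD = -28400·661/(234.1·198000) = -0.405 mm
δ = Σδ_i = -0.4282 mm.

-0.428 mm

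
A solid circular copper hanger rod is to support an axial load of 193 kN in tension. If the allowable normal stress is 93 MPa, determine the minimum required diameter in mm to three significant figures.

51.4 mm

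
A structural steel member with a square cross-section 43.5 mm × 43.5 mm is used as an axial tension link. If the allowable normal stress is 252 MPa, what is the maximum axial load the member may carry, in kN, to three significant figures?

477 kN

A = 1892 mm².
P_max = σ_allow · A = 252 · 1892 = 476800 N = 476.8 kN.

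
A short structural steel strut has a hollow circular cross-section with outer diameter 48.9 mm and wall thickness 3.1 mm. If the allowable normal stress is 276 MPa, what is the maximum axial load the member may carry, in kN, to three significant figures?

A = 446 mm².
P_max = σ_allow · A = 276 · 446 = 123100 N = 123.1 kN.

123 kN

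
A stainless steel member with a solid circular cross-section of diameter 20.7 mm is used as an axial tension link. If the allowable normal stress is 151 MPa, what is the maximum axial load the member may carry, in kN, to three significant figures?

A = 336.5 mm².
P_max = σ_allow · A = 151 · 336.5 = 50820 N = 50.82 kN.

50.8 kN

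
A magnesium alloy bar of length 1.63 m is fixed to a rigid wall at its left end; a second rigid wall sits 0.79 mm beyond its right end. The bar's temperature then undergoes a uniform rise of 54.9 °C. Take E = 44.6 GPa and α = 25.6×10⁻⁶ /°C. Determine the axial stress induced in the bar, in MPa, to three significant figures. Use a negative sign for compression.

-41.1 MPa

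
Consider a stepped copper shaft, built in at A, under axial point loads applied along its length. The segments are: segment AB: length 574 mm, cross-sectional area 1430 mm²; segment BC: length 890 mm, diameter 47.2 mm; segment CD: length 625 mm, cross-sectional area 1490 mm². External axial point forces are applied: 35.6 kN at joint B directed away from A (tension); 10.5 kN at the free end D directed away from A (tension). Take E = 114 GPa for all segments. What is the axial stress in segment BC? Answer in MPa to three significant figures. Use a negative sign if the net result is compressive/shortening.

6.00 MPa

Internal axial forces (sectioning from the free end, tension +): N_CD = 10.5 kN, N_BC = 10.5 kN, N_AB = 46.1 kN.
A_BC = 1750 mm².
σ_BC = N_BC/A_BC = 10500/1750 = 6.001 MPa.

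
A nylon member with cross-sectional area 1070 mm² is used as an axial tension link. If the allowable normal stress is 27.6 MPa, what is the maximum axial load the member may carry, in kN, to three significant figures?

P_max = σ_allow · A = 27.6 · 1070 = 29530 N = 29.53 kN.

29.5 kN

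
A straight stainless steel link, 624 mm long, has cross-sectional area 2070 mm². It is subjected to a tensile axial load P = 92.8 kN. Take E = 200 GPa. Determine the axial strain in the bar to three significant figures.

σ = N/A = 44.83 MPa; ε = σ/E = 44.83/200000 = 2.242e-04.

2.24e-04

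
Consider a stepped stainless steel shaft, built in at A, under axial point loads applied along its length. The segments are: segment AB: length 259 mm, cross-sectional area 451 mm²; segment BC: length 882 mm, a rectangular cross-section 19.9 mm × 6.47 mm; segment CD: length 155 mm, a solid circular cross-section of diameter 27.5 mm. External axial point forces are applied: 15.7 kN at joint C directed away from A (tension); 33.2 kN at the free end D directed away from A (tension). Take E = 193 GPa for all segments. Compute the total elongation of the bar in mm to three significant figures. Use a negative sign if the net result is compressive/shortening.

1.93 mm

Internal axial forces (sectioning from the free end, tension +): N_CD = 33.2 kN, N_BC = 48.9 kN, N_AB = 48.9 kN.
A_BC = 128.8 mm².
A_CD = 594 mm².
δ_AB = 48900·259/(451·193000) = 0.1455 mm
δ_BC = 48900·882/(128.8·193000) = 1.736 mm
δ_CD = 33200·155/(594·193000) = 0.04489 mm
δ = Σδ_i = 1.926 mm.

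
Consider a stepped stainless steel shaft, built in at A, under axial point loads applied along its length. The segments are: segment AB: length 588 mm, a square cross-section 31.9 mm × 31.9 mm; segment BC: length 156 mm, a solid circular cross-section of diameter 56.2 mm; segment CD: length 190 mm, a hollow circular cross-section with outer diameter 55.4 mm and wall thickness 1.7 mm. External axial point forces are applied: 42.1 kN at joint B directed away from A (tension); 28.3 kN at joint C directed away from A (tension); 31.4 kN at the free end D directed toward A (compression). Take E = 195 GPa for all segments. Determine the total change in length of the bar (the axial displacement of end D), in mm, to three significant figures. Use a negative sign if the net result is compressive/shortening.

0.00789 mm

Internal axial forces (sectioning from the free end, tension +): N_CD = -31.4 kN, N_BC = -3.1 kN, N_AB = 39 kN.
A_AB = 1018 mm².
A_BC = 2481 mm².
A_CD = 286.8 mm².
δ_AB = 39000·588/(1018·195000) = 0.1156 mm
δ_BC = -3100·156/(2481·195000) = -0.0009997 mm
δ_CD = -31400·190/(286.8·195000) = -0.1067 mm
δ = Σδ_i = 0.007887 mm.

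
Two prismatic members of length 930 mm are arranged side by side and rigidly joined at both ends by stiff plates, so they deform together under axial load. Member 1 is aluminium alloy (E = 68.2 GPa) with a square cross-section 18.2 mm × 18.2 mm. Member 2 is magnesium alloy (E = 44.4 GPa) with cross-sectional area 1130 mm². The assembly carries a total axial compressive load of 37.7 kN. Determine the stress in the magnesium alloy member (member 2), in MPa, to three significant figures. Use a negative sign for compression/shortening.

A_1 = 331.2 mm².
Equal strain + equilibrium ⇒ each member carries load in proportion to AE: A₁E₁ = 22590000 N, A₂E₂ = 50170000 N, ΣAE = 72760000 N.
σ₂ = P·E₂/ΣAE = -37700·44400/72760000 = -23 MPa.

-23.0 MPa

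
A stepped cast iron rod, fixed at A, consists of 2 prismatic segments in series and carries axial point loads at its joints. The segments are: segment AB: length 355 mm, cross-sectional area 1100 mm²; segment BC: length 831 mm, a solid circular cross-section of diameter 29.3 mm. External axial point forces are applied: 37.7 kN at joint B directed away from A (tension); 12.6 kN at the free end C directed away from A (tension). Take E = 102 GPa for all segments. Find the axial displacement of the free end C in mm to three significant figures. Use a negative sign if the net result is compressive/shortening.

Internal axial forces (sectioning from the free end, tension +): N_BC = 12.6 kN, N_AB = 50.3 kN.
A_BC = 674.3 mm².
δ_AB = 50300·355/(1100·102000) = 0.1591 mm
δ_BC = 12600·831/(674.3·102000) = 0.1522 mm
δ = Σδ_i = 0.3114 mm.

0.311 mm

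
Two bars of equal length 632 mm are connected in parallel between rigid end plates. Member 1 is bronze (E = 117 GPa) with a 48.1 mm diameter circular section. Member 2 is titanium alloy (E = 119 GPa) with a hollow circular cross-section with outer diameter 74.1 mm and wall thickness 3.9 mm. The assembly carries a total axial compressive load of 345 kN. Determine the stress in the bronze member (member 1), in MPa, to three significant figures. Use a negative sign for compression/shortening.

-128 MPa

A_1 = 1817 mm².
A_2 = 860.1 mm².
Equal strain + equilibrium ⇒ each member carries load in proportion to AE: A₁E₁ = 212600000 N, A₂E₂ = 102400000 N, ΣAE = 315000000 N.
σ₁ = P·E₁/ΣAE = -345000·117000/315000000 = -128.2 MPa.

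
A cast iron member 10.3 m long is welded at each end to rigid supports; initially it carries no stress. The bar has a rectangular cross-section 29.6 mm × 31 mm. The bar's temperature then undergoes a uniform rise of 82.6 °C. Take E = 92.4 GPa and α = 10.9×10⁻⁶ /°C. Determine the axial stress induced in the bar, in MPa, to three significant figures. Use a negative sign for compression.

-83.2 MPa

Free thermal expansion αLΔT = 10.9e-6 · 10300 · 82.6 = 9.274 mm.
The walls impose strain ε = −(9.274)/10300 = -9.0034e-04; σ = Eε = 92400 · -9.0034e-04 = -83.19 MPa.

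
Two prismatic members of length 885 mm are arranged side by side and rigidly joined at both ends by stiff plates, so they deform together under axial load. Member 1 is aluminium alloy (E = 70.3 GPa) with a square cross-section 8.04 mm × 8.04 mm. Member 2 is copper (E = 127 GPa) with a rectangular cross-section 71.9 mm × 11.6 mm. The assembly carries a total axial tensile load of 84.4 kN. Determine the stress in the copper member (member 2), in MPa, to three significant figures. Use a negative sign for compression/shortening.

A_1 = 64.64 mm².
A_2 = 834 mm².
Equal strain + equilibrium ⇒ each member carries load in proportion to AE: A₁E₁ = 4544000 N, A₂E₂ = 105900000 N, ΣAE = 110500000 N.
σ₂ = P·E₂/ΣAE = 84400·127000/110500000 = 97.03 MPa.

97.0 MPa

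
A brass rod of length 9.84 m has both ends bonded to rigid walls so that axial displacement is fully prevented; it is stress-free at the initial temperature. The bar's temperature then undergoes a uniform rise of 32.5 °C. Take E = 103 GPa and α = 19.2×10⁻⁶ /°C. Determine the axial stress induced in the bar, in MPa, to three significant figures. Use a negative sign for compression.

Free thermal expansion αLΔT = 19.2e-6 · 9840 · 32.5 = 6.14 mm.
The walls impose strain ε = −(6.14)/9840 = -6.2400e-04; σ = Eε = 103000 · -6.2400e-04 = -64.27 MPa.

-64.3 MPa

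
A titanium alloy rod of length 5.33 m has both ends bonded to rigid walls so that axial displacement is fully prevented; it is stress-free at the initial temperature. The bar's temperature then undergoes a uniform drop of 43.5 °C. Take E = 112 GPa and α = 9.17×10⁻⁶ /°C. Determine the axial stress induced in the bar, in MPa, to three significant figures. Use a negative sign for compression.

44.7 MPa

Free thermal expansion αLΔT = 9.17e-6 · 5330 · -43.5 = -2.126 mm.
The walls impose strain ε = −(-2.126)/5330 = 3.9890e-04; σ = Eε = 112000 · 3.9890e-04 = 44.68 MPa.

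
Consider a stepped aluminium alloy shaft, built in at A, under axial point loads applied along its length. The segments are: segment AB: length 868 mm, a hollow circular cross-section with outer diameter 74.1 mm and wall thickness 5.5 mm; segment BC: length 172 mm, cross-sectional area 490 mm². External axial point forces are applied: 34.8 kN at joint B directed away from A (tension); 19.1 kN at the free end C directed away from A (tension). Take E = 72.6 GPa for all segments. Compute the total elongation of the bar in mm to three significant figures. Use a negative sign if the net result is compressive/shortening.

0.636 mm

Internal axial forces (sectioning from the free end, tension +): N_BC = 19.1 kN, N_AB = 53.9 kN.
A_AB = 1185 mm².
δ_AB = 53900·868/(1185·72600) = 0.5437 mm
δ_BC = 19100·172/(490·72600) = 0.09235 mm
δ = Σδ_i = 0.636 mm.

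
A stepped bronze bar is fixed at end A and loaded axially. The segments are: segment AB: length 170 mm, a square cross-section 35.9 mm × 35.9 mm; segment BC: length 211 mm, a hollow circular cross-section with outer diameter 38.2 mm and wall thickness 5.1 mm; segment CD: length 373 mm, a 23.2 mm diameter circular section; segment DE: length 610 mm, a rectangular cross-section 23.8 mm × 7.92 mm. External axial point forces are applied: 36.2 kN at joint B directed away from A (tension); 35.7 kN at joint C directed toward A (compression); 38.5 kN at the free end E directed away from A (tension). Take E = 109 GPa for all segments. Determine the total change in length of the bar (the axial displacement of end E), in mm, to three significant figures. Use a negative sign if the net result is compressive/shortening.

1.51 mm

Internal axial forces (sectioning from the free end, tension +): N_DE = 38.5 kN, N_CD = 38.5 kN, N_BC = 2.8 kN, N_AB = 39 kN.
A_AB = 1289 mm².
A_BC = 530.3 mm².
A_CD = 422.7 mm².
A_DE = 188.5 mm².
δ_AB = 39000·170/(1289·109000) = 0.0472 mm
δ_BC = 2800·211/(530.3·109000) = 0.01022 mm
δ_CD = 38500·373/(422.7·109000) = 0.3117 mm
δ_DE = 38500·610/(188.5·109000) = 1.143 mm
δ = Σδ_i = 1.512 mm.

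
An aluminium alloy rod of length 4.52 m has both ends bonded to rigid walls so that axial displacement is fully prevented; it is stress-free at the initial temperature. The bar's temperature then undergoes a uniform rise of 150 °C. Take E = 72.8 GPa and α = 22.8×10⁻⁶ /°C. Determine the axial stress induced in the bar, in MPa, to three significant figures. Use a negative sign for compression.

-249 MPa

Free thermal expansion αLΔT = 22.8e-6 · 4520 · 150 = 15.46 mm.
The walls impose strain ε = −(15.46)/4520 = -3.4200e-03; σ = Eε = 72800 · -3.4200e-03 = -249 MPa.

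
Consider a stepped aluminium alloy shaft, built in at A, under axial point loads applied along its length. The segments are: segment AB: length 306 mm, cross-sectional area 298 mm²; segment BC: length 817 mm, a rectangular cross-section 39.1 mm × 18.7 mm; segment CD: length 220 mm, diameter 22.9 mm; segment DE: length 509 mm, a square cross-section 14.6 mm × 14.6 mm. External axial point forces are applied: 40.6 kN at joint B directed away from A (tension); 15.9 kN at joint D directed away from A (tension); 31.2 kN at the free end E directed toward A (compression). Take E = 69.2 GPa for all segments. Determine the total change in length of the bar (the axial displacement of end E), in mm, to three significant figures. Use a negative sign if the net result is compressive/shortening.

Internal axial forces (sectioning from the free end, tension +): N_DE = -31.2 kN, N_CD = -15.3 kN, N_BC = -15.3 kN, N_AB = 25.3 kN.
A_BC = 731.2 mm².
A_CD = 411.9 mm².
A_DE = 213.2 mm².
δ_AB = 25300·306/(298·69200) = 0.3754 mm
δ_BC = -15300·817/(731.2·69200) = -0.2471 mm
δ_CD = -15300·220/(411.9·69200) = -0.1181 mm
δ_DE = -31200·509/(213.2·69200) = -1.077 mm
δ = Σδ_i = -1.066 mm.

-1.07 mm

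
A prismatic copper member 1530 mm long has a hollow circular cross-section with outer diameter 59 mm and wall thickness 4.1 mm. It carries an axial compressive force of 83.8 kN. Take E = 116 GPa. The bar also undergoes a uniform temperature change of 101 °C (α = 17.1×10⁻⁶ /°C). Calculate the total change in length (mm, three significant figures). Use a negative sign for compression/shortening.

A = 707.1 mm².
δ_mech = NL/(AE) = -83800·1530/(707.1·116000) = -1.563 mm.
δ_thermal = αLΔT = 17.1e-6·1530·101 = 2.642 mm.
δ = δ_mech + δ_thermal = 1.079 mm.

1.08 mm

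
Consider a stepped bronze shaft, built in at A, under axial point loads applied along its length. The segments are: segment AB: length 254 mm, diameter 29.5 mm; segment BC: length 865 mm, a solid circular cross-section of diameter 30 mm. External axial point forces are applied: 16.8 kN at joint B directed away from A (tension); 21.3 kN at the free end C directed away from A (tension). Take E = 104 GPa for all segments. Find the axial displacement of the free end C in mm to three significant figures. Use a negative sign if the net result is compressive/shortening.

0.387 mm

Internal axial forces (sectioning from the free end, tension +): N_BC = 21.3 kN, N_AB = 38.1 kN.
A_AB = 683.5 mm².
A_BC = 706.9 mm².
δ_AB = 38100·254/(683.5·104000) = 0.1361 mm
δ_BC = 21300·865/(706.9·104000) = 0.2506 mm
δ = Σδ_i = 0.3868 mm.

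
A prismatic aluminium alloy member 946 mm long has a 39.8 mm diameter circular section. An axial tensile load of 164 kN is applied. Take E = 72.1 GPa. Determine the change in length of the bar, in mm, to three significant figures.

1.73 mm

A = 1244 mm².
δ_mech = NL/(AE) = 164000·946/(1244·72100) = 1.73 mm.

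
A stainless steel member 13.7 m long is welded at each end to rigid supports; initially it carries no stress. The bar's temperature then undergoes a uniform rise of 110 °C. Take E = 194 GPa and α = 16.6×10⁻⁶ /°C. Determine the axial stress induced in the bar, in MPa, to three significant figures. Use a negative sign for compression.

-354 MPa

Free thermal expansion αLΔT = 16.6e-6 · 13700 · 110 = 25.02 mm.
The walls impose strain ε = −(25.02)/13700 = -1.8260e-03; σ = Eε = 194000 · -1.8260e-03 = -354.2 MPa.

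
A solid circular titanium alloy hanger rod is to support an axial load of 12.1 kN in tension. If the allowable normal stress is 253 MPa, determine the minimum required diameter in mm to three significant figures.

Required area A ≥ P/σ_allow = 12100/253 = 47.83 mm².
For a solid circular section, d ≥ √(4A/π) = 7.803 mm.

7.80 mm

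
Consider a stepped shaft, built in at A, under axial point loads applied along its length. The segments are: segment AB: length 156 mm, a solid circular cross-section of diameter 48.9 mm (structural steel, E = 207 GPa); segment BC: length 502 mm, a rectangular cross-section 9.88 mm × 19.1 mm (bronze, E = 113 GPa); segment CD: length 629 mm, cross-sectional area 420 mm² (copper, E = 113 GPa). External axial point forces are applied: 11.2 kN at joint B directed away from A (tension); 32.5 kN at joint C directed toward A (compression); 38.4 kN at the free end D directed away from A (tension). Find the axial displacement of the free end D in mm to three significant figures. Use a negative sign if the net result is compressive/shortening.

0.655 mm

Internal axial forces (sectioning from the free end, tension +): N_CD = 38.4 kN, N_BC = 5.9 kN, N_AB = 17.1 kN.
A_AB = 1878 mm².
A_BC = 188.7 mm².
δ_AB = 17100·156/(1878·207000) = 0.006862 mm
δ_BC = 5900·502/(188.7·113000) = 0.1389 mm
δ_CD = 38400·629/(420·113000) = 0.5089 mm
δ = Σδ_i = 0.6547 mm.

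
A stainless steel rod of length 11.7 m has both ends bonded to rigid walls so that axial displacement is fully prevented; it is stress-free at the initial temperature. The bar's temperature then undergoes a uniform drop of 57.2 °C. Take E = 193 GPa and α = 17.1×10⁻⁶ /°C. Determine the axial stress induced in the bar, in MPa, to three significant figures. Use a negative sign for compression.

Free thermal expansion αLΔT = 17.1e-6 · 11700 · -57.2 = -11.44 mm.
The walls impose strain ε = −(-11.44)/11700 = 9.7812e-04; σ = Eε = 193000 · 9.7812e-04 = 188.8 MPa.

189 MPa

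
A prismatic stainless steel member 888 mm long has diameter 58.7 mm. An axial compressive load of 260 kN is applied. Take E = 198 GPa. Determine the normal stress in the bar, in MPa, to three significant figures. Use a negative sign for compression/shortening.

A = 2706 mm².
σ = N/A = -260000/2706 = -96.07 MPa.

-96.1 MPa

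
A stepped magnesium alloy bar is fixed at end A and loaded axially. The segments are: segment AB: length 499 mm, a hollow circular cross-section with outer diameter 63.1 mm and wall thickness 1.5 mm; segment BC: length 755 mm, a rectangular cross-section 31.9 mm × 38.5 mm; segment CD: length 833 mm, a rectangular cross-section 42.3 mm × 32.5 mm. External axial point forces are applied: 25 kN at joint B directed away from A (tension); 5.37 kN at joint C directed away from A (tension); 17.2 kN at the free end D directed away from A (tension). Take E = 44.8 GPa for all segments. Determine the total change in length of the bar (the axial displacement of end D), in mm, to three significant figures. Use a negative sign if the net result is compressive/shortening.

2.37 mm

Internal axial forces (sectioning from the free end, tension +): N_CD = 17.2 kN, N_BC = 22.57 kN, N_AB = 47.57 kN.
A_AB = 290.3 mm².
A_BC = 1228 mm².
A_CD = 1375 mm².
δ_AB = 47570·499/(290.3·44800) = 1.825 mm
δ_BC = 22570·755/(1228·44800) = 0.3097 mm
δ_CD = 17200·833/(1375·44800) = 0.2326 mm
δ = Σδ_i = 2.368 mm.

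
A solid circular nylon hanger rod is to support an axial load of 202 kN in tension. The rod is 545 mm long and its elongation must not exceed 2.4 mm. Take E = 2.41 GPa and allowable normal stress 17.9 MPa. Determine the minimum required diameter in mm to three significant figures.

156 mm

Required area A ≥ P/σ_allow = 202000/17.9 = 11280 mm².
For a solid circular section, d ≥ √(4A/π) = 119.9 mm.
Elongation limit: A ≥ PL/(Eδ_allow) = 202000·545/(2410·2.4) = 19030 mm² ⇒ d ≥ 155.7 mm.
The elongation limit governs.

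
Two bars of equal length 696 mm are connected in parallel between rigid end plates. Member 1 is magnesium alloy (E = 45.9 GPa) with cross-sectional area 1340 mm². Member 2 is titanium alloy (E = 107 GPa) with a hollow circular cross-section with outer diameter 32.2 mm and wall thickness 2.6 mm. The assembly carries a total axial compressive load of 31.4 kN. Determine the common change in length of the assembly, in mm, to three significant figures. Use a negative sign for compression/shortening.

A_2 = 241.8 mm².
Equal strain + equilibrium ⇒ each member carries load in proportion to AE: A₁E₁ = 61510000 N, A₂E₂ = 25870000 N, ΣAE = 87380000 N.
δ = PL/ΣAE = -31400·696/87380000 = -0.2501 mm.

-0.250 mm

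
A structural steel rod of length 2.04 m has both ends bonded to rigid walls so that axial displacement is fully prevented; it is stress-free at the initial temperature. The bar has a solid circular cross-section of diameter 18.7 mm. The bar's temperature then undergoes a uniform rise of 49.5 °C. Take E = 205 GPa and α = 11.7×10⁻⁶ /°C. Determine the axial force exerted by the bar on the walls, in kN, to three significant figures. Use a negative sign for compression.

-32.6 kN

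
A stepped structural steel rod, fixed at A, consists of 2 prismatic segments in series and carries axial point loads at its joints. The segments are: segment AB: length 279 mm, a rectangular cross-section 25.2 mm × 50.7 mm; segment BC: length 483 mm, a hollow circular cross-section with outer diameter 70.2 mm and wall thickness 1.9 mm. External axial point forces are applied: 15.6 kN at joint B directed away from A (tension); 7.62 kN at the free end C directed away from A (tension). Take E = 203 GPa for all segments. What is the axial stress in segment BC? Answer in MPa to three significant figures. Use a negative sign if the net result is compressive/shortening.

Internal axial forces (sectioning from the free end, tension +): N_BC = 7.62 kN, N_AB = 23.22 kN.
A_BC = 407.7 mm².
σ_BC = N_BC/A_BC = 7620/407.7 = 18.69 MPa.

18.7 MPa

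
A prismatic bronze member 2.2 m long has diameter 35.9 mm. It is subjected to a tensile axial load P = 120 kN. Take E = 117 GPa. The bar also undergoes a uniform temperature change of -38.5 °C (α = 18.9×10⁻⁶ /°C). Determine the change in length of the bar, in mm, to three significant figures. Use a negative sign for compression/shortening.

0.628 mm

A = 1012 mm².
δ_mech = NL/(AE) = 120000·2200/(1012·117000) = 2.229 mm.
δ_thermal = αLΔT = 18.9e-6·2200·-38.5 = -1.601 mm.
δ = δ_mech + δ_thermal = 0.6283 mm.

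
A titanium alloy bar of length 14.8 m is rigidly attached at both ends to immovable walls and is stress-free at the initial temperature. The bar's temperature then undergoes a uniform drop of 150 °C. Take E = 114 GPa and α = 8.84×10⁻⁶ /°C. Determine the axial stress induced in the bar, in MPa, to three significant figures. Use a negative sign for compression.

Free thermal expansion αLΔT = 8.84e-6 · 14800 · -150 = -19.62 mm.
The walls impose strain ε = −(-19.62)/14800 = 1.3260e-03; σ = Eε = 114000 · 1.3260e-03 = 151.2 MPa.

151 MPa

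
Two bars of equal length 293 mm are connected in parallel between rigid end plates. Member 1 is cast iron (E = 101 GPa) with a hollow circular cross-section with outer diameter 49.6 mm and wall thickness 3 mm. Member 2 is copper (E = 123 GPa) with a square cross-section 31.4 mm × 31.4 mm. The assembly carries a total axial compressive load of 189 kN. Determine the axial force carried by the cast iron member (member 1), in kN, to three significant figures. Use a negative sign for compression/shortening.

A_1 = 439.2 mm².
A_2 = 986 mm².
Equal strain + equilibrium ⇒ each member carries load in proportion to AE: A₁E₁ = 44360000 N, A₂E₂ = 121300000 N, ΣAE = 165600000 N.
F₁ = P·A₁E₁/ΣAE = -189000·44360000/165600000 = -50620 N.

-50.6 kN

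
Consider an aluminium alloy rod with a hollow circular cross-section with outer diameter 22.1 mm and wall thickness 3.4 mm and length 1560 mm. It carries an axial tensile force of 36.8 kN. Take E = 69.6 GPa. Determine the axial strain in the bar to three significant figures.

0.00265

A = 199.7 mm².
σ = N/A = 184.2 MPa; ε = σ/E = 184.2/69600 = 2.647e-03.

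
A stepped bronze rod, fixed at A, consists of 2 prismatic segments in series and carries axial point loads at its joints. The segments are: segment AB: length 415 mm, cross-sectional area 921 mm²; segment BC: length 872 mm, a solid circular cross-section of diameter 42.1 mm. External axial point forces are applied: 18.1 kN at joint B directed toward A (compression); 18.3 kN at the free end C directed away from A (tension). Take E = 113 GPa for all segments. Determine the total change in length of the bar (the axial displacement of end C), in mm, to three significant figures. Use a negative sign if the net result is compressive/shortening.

Internal axial forces (sectioning from the free end, tension +): N_BC = 18.3 kN, N_AB = 0.2 kN.
A_BC = 1392 mm².
δ_AB = 200·415/(921·113000) = 0.0007975 mm
δ_BC = 18300·872/(1392·113000) = 0.1014 mm
δ = Σδ_i = 0.1022 mm.

0.102 mm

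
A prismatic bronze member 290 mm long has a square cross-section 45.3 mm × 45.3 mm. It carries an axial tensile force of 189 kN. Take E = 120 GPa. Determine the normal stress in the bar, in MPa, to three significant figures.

A = 2052 mm².
σ = N/A = 189000/2052 = 92.1 MPa.

92.1 MPa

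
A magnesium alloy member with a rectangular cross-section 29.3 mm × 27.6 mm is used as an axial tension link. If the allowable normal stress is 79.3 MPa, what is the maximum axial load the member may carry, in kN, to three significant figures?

64.1 kN

A = 808.7 mm².
P_max = σ_allow · A = 79.3 · 808.7 = 64130 N = 64.13 kN.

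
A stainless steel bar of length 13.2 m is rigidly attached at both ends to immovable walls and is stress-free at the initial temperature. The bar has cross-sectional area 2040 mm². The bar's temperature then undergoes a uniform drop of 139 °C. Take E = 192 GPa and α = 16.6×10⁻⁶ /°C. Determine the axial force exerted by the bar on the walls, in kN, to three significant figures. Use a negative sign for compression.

Free thermal expansion αLΔT = 16.6e-6 · 13200 · -139 = -30.46 mm.
The walls impose strain ε = −(-30.46)/13200 = 2.3074e-03; σ = Eε = 192000 · 2.3074e-03 = 443 MPa.
Wall reaction R = σ·A = 443·2040 = 903800 N = 903.8 kN.

904 kN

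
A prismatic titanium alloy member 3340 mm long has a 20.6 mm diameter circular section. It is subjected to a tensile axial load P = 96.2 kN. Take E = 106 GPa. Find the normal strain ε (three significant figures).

A = 333.3 mm².
σ = N/A = 288.6 MPa; ε = σ/E = 288.6/106000 = 2.723e-03.

0.00272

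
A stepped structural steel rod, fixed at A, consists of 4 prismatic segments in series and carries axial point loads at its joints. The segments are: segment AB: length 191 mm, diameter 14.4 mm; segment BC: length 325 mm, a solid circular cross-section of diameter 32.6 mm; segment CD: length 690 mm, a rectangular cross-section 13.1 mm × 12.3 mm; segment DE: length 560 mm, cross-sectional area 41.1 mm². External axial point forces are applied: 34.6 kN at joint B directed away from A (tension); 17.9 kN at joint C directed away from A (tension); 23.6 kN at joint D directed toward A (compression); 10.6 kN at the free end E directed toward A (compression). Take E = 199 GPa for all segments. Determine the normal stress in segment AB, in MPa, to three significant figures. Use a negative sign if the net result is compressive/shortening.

Internal axial forces (sectioning from the free end, tension +): N_DE = -10.6 kN, N_CD = -34.2 kN, N_BC = -16.3 kN, N_AB = 18.3 kN.
A_AB = 162.9 mm².
σ_AB = N_AB/A_AB = 18300/162.9 = 112.4 MPa.

112 MPa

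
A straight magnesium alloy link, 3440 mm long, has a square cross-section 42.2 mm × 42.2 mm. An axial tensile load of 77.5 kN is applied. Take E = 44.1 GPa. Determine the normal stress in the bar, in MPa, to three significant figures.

A = 1781 mm².
σ = N/A = 77500/1781 = 43.52 MPa.

43.5 MPa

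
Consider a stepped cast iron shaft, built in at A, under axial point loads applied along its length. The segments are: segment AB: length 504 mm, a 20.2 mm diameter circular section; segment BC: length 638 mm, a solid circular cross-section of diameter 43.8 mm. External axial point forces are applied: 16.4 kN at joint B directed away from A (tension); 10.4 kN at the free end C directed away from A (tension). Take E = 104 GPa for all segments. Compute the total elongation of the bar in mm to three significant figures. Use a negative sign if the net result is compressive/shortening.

0.448 mm

Internal axial forces (sectioning from the free end, tension +): N_BC = 10.4 kN, N_AB = 26.8 kN.
A_AB = 320.5 mm².
A_BC = 1507 mm².
δ_AB = 26800·504/(320.5·104000) = 0.4053 mm
δ_BC = 10400·638/(1507·104000) = 0.04234 mm
δ = Σδ_i = 0.4476 mm.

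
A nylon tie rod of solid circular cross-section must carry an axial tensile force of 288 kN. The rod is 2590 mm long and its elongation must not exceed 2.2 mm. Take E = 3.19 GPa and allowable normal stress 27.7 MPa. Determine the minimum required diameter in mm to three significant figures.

Required area A ≥ P/σ_allow = 288000/27.7 = 10400 mm².
For a solid circular section, d ≥ √(4A/π) = 115.1 mm.
Elongation limit: A ≥ PL/(Eδ_allow) = 288000·2590/(3190·2.2) = 106300 mm² ⇒ d ≥ 367.9 mm.
The elongation limit governs.

368 mm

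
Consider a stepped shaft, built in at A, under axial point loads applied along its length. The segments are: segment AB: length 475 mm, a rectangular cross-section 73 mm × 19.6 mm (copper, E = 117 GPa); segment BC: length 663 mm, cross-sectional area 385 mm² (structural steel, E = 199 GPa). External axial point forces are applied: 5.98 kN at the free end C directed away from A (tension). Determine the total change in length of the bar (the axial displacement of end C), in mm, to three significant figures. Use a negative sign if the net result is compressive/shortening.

0.0687 mm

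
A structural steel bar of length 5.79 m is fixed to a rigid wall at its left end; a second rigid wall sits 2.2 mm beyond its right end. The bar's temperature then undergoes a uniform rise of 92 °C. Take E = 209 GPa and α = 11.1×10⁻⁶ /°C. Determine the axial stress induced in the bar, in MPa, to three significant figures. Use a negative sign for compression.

-134 MPa

Free thermal expansion αLΔT = 11.1e-6 · 5790 · 92 = 5.913 mm.
The walls engage after the gap closes; constrained expansion = 5.913 − 2.2 = 3.713 mm.
The walls impose strain ε = −(3.713)/5790 = -6.4123e-04; σ = Eε = 209000 · -6.4123e-04 = -134 MPa.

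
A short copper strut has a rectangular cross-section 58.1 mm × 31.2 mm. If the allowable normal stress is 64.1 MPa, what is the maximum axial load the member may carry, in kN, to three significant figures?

116 kN

A = 1813 mm².
P_max = σ_allow · A = 64.1 · 1813 = 116200 N = 116.2 kN.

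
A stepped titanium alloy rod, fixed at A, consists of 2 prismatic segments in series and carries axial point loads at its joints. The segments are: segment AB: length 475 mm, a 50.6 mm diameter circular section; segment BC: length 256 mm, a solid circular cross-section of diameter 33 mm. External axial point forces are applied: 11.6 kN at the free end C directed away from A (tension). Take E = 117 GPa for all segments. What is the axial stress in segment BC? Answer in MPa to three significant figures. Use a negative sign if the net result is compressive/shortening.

13.6 MPa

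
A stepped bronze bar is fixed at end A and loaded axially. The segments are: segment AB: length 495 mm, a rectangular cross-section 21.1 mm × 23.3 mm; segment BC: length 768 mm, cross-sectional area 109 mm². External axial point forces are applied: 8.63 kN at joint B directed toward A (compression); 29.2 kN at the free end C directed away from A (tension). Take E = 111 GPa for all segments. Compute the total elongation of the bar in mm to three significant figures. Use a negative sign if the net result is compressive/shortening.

2.04 mm

Internal axial forces (sectioning from the free end, tension +): N_BC = 29.2 kN, N_AB = 20.57 kN.
A_AB = 491.6 mm².
δ_AB = 20570·495/(491.6·111000) = 0.1866 mm
δ_BC = 29200·768/(109·111000) = 1.854 mm
δ = Σδ_i = 2.04 mm.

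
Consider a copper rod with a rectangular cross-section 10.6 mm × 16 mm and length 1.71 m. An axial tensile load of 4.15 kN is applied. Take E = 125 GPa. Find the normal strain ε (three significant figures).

A = 169.6 mm².
σ = N/A = 24.47 MPa; ε = σ/E = 24.47/125000 = 1.958e-04.

1.96e-04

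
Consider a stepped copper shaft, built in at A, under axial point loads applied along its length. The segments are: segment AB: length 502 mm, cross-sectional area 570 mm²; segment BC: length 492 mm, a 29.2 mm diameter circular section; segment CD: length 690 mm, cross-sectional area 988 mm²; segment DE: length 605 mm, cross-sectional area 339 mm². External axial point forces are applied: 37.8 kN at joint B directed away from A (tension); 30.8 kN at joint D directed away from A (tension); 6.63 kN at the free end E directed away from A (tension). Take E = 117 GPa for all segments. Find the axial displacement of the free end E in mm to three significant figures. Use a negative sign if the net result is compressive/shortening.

Internal axial forces (sectioning from the free end, tension +): N_DE = 6.63 kN, N_CD = 37.43 kN, N_BC = 37.43 kN, N_AB = 75.23 kN.
A_BC = 669.7 mm².
δ_AB = 75230·502/(570·117000) = 0.5663 mm
δ_BC = 37430·492/(669.7·117000) = 0.235 mm
δ_CD = 37430·690/(988·117000) = 0.2234 mm
δ_DE = 6630·605/(339·117000) = 0.1011 mm
δ = Σδ_i = 1.126 mm.

1.13 mm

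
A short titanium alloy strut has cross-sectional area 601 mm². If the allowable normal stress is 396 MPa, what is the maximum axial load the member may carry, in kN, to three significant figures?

P_max = σ_allow · A = 396 · 601 = 238000 N = 238 kN.

238 kN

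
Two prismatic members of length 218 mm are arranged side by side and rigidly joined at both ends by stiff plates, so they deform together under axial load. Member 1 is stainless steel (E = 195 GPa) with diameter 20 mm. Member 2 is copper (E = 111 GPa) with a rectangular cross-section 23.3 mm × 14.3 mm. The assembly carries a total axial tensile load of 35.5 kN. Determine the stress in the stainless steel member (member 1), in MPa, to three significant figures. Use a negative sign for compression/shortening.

70.5 MPa

A_1 = 314.2 mm².
A_2 = 333.2 mm².
Equal strain + equilibrium ⇒ each member carries load in proportion to AE: A₁E₁ = 61260000 N, A₂E₂ = 36980000 N, ΣAE = 98250000 N.
σ₁ = P·E₁/ΣAE = 35500·195000/98250000 = 70.46 MPa.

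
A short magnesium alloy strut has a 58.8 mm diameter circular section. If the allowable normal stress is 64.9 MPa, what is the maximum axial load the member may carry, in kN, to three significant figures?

A = 2715 mm².
P_max = σ_allow · A = 64.9 · 2715 = 176200 N = 176.2 kN.

176 kN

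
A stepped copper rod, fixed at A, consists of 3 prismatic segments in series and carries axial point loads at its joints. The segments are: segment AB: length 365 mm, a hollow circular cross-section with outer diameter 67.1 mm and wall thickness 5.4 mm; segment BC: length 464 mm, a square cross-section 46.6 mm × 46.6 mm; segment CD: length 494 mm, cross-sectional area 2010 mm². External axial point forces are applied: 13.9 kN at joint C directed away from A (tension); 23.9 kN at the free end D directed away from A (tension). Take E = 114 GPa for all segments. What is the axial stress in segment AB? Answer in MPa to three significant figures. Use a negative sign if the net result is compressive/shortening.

36.1 MPa

Internal axial forces (sectioning from the free end, tension +): N_CD = 23.9 kN, N_BC = 37.8 kN, N_AB = 37.8 kN.
A_AB = 1047 mm².
σ_AB = N_AB/A_AB = 37800/1047 = 36.11 MPa.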